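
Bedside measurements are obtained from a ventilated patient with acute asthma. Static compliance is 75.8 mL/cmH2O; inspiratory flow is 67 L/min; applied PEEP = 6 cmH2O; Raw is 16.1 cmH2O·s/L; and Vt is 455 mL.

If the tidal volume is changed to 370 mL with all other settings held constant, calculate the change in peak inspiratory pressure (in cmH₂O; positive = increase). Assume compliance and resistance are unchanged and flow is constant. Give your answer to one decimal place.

PIP = Vt/C + R·V̇ + PEEP (constant-flow equation of motion).
Only the elastic term changes: ΔPIP = ΔVt / C = (370 − 455) / 75.8 = -1.121 cmH2O.

-1.1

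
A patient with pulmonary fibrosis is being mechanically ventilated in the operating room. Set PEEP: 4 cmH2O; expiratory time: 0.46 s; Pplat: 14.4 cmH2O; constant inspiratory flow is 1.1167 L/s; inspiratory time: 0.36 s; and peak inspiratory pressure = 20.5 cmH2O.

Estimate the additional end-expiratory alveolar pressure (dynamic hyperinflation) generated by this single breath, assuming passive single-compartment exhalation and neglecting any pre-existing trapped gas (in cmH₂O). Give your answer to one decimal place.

1.2

Vt = flow × Ti = 1.1167 L/s × 0.36 s × 1000 mL/L = 402.01 mL.
R = (PIP − Pplat)/V̇ = (20.5 − 14.4) / 1.1167 = 6.1/1.1167 = 5.463 cmH2O·s/L.
C = Vt/(Pplat − PEEP) = 402.01 / (14.4 − 4) = 402.01/10.4 = 38.655 mL/cmH2O.
τ = R × C = 5.463 × 0.03866 L/cmH2O = 0.2112 s.
Fraction remaining = e^(−Te/τ) = e^(−0.46/0.2112) = 0.1133; trapped volume = 402.01 × 0.1133 = 45.548 mL.
Additional alveolar pressure from trapping ≈ V_trapped / C = 45.548 / 38.655 = 1.178 cmH2O.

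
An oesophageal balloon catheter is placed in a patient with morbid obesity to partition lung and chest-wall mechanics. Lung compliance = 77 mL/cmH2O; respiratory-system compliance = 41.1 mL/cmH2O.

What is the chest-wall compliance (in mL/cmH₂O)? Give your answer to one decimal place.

1/Ccw = 1/Crs − 1/CL.
1/Ccw = 1/41.1 − 1/77 = 0.01134.
Ccw = 88.183 mL/cmH2O.

88.2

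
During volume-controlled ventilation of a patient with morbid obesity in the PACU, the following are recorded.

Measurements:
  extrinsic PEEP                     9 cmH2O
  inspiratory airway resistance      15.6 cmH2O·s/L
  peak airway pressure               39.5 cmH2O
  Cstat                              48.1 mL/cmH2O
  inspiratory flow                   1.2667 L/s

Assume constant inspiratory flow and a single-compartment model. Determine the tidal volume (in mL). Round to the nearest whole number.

517

Equation of motion (constant flow): PIP = Vt/C + R·V̇ + PEEP.
Vt/C = PIP − R·V̇ − PEEP = 39.5 − 19.761 − 9 = 10.739 cmH2O.
Vt = C × 10.739 = 48.1 × 10.739 = 516.55 mL.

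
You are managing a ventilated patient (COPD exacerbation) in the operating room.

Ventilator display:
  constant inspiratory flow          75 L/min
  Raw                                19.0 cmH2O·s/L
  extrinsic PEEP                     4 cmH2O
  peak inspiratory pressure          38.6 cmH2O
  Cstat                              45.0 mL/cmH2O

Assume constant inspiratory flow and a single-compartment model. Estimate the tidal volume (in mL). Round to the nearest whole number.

Flow: 75 L/min ÷ 60 = 1.25 L/s.
Equation of motion (constant flow): PIP = Vt/C + R·V̇ + PEEP.
Vt/C = PIP − R·V̇ − PEEP = 38.6 − 23.75 − 4 = 10.85 cmH2O.
Vt = C × 10.85 = 45.0 × 10.85 = 488.25 mL.

488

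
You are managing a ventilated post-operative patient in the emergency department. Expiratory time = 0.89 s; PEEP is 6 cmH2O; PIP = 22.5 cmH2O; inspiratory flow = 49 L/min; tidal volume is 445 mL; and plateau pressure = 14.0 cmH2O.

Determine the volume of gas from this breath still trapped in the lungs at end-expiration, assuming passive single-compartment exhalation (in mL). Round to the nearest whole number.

96

Flow: 49 L/min ÷ 60 = 0.8167 L/s.
R = (PIP − Pplat)/V̇ = (22.5 − 14.0) / 0.8167 = 8.5/0.8167 = 10.408 cmH2O·s/L.
C = Vt/(Pplat − PEEP) = 445.0 / (14.0 − 6) = 445.0/8.0 = 55.625 mL/cmH2O.
τ = R × C = 10.408 × 0.05563 L/cmH2O = 0.579 s.
Fraction remaining = e^(−Te/τ) = e^(−0.89/0.579) = 0.215.
Trapped volume = 445.0 × 0.215 = 95.675 mL.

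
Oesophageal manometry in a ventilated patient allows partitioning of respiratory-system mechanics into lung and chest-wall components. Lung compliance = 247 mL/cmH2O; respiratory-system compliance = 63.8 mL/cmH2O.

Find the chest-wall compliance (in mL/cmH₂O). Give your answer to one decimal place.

1/Ccw = 1/Crs − 1/CL.
1/Ccw = 1/63.8 − 1/247 = 0.01163.
Ccw = 85.985 mL/cmH2O.

86.0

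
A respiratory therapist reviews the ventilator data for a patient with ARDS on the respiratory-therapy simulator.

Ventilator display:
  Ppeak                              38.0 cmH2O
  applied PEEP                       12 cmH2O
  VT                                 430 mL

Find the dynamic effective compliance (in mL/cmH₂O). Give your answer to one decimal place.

Dynamic compliance = Vt / (PIP − PEEP) = 430 / (38.0 − 12) = 430 / 26.0 = 16.538 mL/cmH2O.

16.5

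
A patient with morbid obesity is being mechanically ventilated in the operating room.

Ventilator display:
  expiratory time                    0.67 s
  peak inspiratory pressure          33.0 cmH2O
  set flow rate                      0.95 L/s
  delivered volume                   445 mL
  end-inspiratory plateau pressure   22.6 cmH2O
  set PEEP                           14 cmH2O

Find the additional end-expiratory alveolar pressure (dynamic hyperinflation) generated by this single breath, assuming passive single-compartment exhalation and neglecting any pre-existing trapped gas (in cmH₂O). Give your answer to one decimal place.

2.6

R = (PIP − Pplat)/V̇ = (33.0 − 22.6) / 0.95 = 10.4/0.95 = 10.947 cmH2O·s/L.
C = Vt/(Pplat − PEEP) = 445.0 / (22.6 − 14) = 445.0/8.6 = 51.744 mL/cmH2O.
τ = R × C = 10.947 × 0.05174 L/cmH2O = 0.5664 s.
Fraction remaining = e^(−Te/τ) = e^(−0.67/0.5664) = 0.3064; trapped volume = 445.0 × 0.3064 = 136.35 mL.
Additional alveolar pressure from trapping ≈ V_trapped / C = 136.35 / 51.744 = 2.635 cmH2O.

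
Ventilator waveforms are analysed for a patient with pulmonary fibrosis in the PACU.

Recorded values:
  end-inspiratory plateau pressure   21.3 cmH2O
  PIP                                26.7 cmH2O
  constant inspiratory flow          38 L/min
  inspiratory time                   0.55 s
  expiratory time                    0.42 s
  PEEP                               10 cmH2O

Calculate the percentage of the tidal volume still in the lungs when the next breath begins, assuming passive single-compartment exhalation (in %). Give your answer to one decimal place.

Flow: 38 L/min ÷ 60 = 0.6333 L/s.
Vt = flow × Ti = 0.6333 L/s × 0.55 s × 1000 mL/L = 348.32 mL.
R = (PIP − Pplat)/V̇ = (26.7 − 21.3) / 0.6333 = 5.4/0.6333 = 8.527 cmH2O·s/L.
C = Vt/(Pplat − PEEP) = 348.32 / (21.3 − 10) = 348.32/11.3 = 30.825 mL/cmH2O.
τ = R × C = 8.527 × 0.03083 L/cmH2O = 0.2629 s.
Fraction remaining at end-expiration = e^(−Te/τ) = e^(−0.42/0.2629) = 0.2024 → 20.24%.

20.2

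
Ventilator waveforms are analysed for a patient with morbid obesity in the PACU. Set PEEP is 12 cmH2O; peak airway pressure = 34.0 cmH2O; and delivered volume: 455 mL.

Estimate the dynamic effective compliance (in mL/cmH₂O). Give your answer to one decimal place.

Dynamic compliance = Vt / (PIP − PEEP) = 455 / (34.0 − 12) = 455 / 22.0 = 20.682 mL/cmH2O.

20.7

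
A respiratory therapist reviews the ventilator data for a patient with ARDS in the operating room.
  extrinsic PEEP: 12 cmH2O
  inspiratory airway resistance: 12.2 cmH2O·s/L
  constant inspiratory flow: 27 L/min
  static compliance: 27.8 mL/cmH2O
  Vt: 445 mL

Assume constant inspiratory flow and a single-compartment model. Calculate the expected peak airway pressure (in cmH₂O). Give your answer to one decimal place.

33.5

Flow: 27 L/min ÷ 60 = 0.45 L/s.
Equation of motion (constant flow): PIP = Vt/C + R·V̇ + PEEP.
PIP = 445/27.8 + 12.2×0.45 + 12 = 16.007 + 5.49 + 12 = 33.497 cmH2O.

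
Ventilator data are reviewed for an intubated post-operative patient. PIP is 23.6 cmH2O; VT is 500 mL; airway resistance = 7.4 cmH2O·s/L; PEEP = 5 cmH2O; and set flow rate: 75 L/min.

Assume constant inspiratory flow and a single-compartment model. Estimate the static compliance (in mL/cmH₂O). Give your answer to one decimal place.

Flow: 75 L/min ÷ 60 = 1.25 L/s.
Equation of motion (constant flow): PIP = Vt/C + R·V̇ + PEEP.
Vt/C = PIP − R·V̇ − PEEP = 23.6 − 7.4×1.25 − 5 = 23.6 − 9.25 − 5 = 9.35 cmH2O.
C = Vt / 9.35 = 500 / 9.35 = 53.476 mL/cmH2O.

53.5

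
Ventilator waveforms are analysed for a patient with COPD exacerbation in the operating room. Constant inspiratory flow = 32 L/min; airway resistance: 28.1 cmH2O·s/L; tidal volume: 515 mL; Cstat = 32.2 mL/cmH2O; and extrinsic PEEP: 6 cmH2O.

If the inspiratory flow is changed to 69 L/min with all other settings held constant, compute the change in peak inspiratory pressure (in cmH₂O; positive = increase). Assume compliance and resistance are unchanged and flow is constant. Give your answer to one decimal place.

Flow: 32 L/min ÷ 60 = 0.5333 L/s.
New flow: 69 L/min ÷ 60 = 1.15 L/s.
PIP = Vt/C + R·V̇ + PEEP (constant-flow equation of motion).
Only the resistive term changes: ΔPIP = R × ΔV̇ = 28.1 × (1.15 − 0.5333) = 28.1 × 0.6167 = 17.329 cmH2O.

17.3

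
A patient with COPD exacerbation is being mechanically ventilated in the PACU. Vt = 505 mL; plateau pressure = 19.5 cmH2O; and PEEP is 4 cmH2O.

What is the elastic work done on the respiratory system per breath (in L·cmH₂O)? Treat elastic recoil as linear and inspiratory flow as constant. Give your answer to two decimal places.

3.91

Elastic work ≈ ½ × (Pplat − PEEP) × Vt = 0.5 × (19.5 − 4) × 0.505 L = 0.5 × 15.5 × 0.505 = 3.914 L·cmH2O.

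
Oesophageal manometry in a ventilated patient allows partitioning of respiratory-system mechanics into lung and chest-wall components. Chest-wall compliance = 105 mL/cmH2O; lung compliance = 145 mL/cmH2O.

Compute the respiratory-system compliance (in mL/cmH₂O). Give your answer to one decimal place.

Lung and chest wall are elastances in series: 1/Crs = 1/CL + 1/Ccw.
1/Crs = 1/145 + 1/105 = 0.01642.
Crs = 60.901 mL/cmH2O.

60.9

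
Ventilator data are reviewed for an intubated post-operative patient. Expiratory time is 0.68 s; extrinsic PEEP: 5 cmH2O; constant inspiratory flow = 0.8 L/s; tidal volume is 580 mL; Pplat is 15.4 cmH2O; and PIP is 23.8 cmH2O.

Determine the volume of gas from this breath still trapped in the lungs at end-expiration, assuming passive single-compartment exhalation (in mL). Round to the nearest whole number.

182

R = (PIP − Pplat)/V̇ = (23.8 − 15.4) / 0.8 = 8.4/0.8 = 10.5 cmH2O·s/L.
C = Vt/(Pplat − PEEP) = 580.0 / (15.4 − 5) = 580.0/10.4 = 55.769 mL/cmH2O.
τ = R × C = 10.5 × 0.05577 L/cmH2O = 0.5856 s.
Fraction remaining = e^(−Te/τ) = e^(−0.68/0.5856) = 0.3131.
Trapped volume = 580.0 × 0.3131 = 181.6 mL.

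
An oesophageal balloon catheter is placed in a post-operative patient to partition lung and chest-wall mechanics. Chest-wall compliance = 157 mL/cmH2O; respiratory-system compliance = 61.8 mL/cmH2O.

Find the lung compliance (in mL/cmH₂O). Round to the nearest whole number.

1/CL = 1/Crs − 1/Ccw.
1/CL = 1/61.8 − 1/157 = 0.009812.
CL = 101.92 mL/cmH2O.

102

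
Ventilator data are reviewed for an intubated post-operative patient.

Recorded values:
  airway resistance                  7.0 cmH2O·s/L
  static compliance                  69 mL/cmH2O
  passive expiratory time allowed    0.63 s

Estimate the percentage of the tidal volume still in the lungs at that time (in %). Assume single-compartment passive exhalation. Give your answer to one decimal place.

τ = R × C = 7.0 × 69 mL/cmH2O = 7.0 × 0.069 L/cmH2O = 0.483 s.
Passive exhalation: V(t)/V₀ = e^(−t/τ) = e^(−0.63/0.483) = 0.2713.
Fraction remaining = 0.2713 → 27.13%.

27.1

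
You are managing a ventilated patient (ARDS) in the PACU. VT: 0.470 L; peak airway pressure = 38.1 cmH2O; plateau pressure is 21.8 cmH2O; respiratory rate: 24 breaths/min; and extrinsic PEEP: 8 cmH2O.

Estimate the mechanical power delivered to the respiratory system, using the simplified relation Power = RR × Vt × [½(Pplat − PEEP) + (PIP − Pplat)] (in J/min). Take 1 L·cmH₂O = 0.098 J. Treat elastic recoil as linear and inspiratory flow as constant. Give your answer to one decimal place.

25.6

Per-breath work = Vt × [½(Pplat−PEEP) + (PIP−Pplat)] = 0.470 × [0.5×13.8 + 16.3] = 0.470 × 23.2 = 10.904 L·cmH2O.
Power = 24 × 10.904 = 261.7 L·cmH2O/min.
× 0.098 J/(L·cmH2O) → 25.647 J/min.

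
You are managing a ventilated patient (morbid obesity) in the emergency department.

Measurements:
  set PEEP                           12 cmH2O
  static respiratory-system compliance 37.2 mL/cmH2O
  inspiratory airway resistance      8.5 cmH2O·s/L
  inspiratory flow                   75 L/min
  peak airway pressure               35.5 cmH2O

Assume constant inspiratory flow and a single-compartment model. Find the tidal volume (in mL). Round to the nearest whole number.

Flow: 75 L/min ÷ 60 = 1.25 L/s.
Equation of motion (constant flow): PIP = Vt/C + R·V̇ + PEEP.
Vt/C = PIP − R·V̇ − PEEP = 35.5 − 10.625 − 12 = 12.875 cmH2O.
Vt = C × 12.875 = 37.2 × 12.875 = 478.95 mL.

479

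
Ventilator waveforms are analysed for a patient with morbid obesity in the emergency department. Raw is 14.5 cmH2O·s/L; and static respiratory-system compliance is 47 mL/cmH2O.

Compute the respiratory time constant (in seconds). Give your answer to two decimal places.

τ = R × C = 14.5 × 47 mL/cmH2O = 14.5 × 0.047 L/cmH2O = 0.6815 s.

0.68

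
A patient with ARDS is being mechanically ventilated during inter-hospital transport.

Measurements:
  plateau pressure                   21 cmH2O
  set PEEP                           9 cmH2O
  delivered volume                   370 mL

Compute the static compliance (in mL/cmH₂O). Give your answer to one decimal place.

Cstat = Vt / (Pplat − PEEP) = 370 / (21 − 9) = 370 / 12.0 = 30.833 mL/cmH2O.

30.8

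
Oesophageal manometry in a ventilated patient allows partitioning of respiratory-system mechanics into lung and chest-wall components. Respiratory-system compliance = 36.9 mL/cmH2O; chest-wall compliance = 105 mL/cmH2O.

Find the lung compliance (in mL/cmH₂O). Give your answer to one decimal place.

56.9

1/CL = 1/Crs − 1/Ccw.
1/CL = 1/36.9 − 1/105 = 0.01758.
CL = 56.883 mL/cmH2O.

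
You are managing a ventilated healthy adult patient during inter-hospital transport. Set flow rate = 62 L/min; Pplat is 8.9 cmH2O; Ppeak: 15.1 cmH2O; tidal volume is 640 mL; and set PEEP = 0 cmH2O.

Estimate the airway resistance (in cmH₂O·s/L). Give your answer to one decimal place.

Flow: 62 L/min ÷ 60 = 1.0333 L/s.
Raw = (PIP − Pplat) / flow = (15.1 − 8.9) / 1.0333 = 6.2 / 1.0333 = 6.0 cmH2O·s/L.

6.0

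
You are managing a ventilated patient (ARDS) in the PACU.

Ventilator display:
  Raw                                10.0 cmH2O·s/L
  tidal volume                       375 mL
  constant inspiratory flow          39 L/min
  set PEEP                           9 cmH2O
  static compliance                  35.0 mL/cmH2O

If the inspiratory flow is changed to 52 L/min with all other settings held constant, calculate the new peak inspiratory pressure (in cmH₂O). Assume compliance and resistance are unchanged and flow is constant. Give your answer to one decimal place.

28.4

Flow: 39 L/min ÷ 60 = 0.65 L/s.
New flow: 52 L/min ÷ 60 = 0.8667 L/s.
PIP = Vt/C + R·V̇ + PEEP (constant-flow equation of motion).
Only the resistive term changes: ΔPIP = R × ΔV̇ = 10.0 × (0.8667 − 0.65) = 10.0 × 0.2167 = 2.167 cmH2O.
Original PIP = 375/35.0 + 10.0×0.65 + 9 = 26.214 cmH2O; new PIP = 26.214 + (2.167) = 28.381 cmH2O.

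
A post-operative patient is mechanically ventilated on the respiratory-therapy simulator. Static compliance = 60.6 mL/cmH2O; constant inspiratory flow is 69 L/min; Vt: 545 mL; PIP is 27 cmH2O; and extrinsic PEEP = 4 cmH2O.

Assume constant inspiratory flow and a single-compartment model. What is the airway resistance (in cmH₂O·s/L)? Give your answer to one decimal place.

Flow: 69 L/min ÷ 60 = 1.15 L/s.
Equation of motion (constant flow): PIP = Vt/C + R·V̇ + PEEP.
R·V̇ = PIP − Vt/C − PEEP = 27 − 545/60.6 − 4 = 27 − 8.993 − 4 = 14.007 cmH2O.
R = 14.007 / 1.15 = 12.18 cmH2O·s/L.

12.2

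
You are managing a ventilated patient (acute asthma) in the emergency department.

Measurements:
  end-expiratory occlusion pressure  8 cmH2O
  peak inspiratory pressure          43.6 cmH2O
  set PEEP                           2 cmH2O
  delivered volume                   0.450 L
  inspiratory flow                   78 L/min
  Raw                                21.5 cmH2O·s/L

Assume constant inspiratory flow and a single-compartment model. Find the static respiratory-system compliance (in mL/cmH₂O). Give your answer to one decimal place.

Flow: 78 L/min ÷ 60 = 1.3 L/s.
Total PEEP = 8 cmH2O (set 2 + intrinsic 6); this is the baseline alveolar pressure.
Equation of motion (constant flow): PIP = Vt/C + R·V̇ + PEEP.
Vt/C = PIP − R·V̇ − PEEP = 43.6 − 21.5×1.3 − 8 = 43.6 − 27.95 − 8 = 7.65 cmH2O.
C = Vt / 7.65 = 450 / 7.65 = 58.824 mL/cmH2O.

58.8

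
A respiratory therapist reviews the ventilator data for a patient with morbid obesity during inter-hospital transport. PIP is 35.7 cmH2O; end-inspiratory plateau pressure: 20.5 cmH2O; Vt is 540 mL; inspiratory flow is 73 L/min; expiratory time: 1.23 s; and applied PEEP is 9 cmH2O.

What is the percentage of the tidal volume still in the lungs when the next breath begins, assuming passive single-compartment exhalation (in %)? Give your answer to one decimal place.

12.3

Flow: 73 L/min ÷ 60 = 1.2167 L/s.
R = (PIP − Pplat)/V̇ = (35.7 − 20.5) / 1.2167 = 15.2/1.2167 = 12.493 cmH2O·s/L.
C = Vt/(Pplat − PEEP) = 540.0 / (20.5 − 9) = 540.0/11.5 = 46.957 mL/cmH2O.
τ = R × C = 12.493 × 0.04696 L/cmH2O = 0.5867 s.
Fraction remaining at end-expiration = e^(−Te/τ) = e^(−1.23/0.5867) = 0.1229 → 12.29%.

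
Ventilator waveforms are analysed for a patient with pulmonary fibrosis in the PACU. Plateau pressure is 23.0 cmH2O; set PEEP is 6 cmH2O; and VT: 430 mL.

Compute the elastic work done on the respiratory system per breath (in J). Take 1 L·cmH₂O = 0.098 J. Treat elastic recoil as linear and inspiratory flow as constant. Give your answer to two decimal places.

0.36

Elastic work ≈ ½ × (Pplat − PEEP) × Vt = 0.5 × (23.0 − 6) × 0.430 L = 0.5 × 17.0 × 0.430 = 3.655 L·cmH2O.
× 0.098 J/(L·cmH2O) → 0.3582 J.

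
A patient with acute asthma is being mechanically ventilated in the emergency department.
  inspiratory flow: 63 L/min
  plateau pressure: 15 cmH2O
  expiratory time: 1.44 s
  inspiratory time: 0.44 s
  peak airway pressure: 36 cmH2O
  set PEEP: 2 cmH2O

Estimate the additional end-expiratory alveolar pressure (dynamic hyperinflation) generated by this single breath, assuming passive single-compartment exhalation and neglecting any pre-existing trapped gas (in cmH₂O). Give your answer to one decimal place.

Flow: 63 L/min ÷ 60 = 1.05 L/s.
Vt = flow × Ti = 1.05 L/s × 0.44 s × 1000 mL/L = 462.0 mL.
R = (PIP − Pplat)/V̇ = (36 − 15) / 1.05 = 21.0/1.05 = 20.0 cmH2O·s/L.
C = Vt/(Pplat − PEEP) = 462.0 / (15 − 2) = 462.0/13.0 = 35.538 mL/cmH2O.
τ = R × C = 20.0 × 0.03554 L/cmH2O = 0.7108 s.
Fraction remaining = e^(−Te/τ) = e^(−1.44/0.7108) = 0.1319; trapped volume = 462.0 × 0.1319 = 60.938 mL.
Additional alveolar pressure from trapping ≈ V_trapped / C = 60.938 / 35.538 = 1.715 cmH2O.

1.7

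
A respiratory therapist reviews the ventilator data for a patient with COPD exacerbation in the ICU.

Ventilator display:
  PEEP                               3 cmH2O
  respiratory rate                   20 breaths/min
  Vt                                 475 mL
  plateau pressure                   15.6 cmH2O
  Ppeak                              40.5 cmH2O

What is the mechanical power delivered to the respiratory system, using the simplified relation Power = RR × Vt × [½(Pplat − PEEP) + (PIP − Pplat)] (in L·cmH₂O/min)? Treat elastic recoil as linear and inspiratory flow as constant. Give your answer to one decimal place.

Per-breath work = Vt × [½(Pplat−PEEP) + (PIP−Pplat)] = 0.475 × [0.5×12.6 + 24.9] = 0.475 × 31.2 = 14.82 L·cmH2O.
Power = 20 × 14.82 = 296.4 L·cmH2O/min.

296.4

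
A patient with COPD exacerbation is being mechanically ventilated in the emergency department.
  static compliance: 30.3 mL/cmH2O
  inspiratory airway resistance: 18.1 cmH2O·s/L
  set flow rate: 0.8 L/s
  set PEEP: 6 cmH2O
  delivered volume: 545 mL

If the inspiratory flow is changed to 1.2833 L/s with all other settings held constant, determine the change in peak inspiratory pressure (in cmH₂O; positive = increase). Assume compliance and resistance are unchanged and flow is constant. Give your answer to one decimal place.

8.7

PIP = Vt/C + R·V̇ + PEEP (constant-flow equation of motion).
Only the resistive term changes: ΔPIP = R × ΔV̇ = 18.1 × (1.2833 − 0.8) = 18.1 × 0.4833 = 8.748 cmH2O.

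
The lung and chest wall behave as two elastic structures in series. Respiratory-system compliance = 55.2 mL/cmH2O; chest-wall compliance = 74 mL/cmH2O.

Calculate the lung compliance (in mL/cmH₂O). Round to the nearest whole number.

217

1/CL = 1/Crs − 1/Ccw.
1/CL = 1/55.2 − 1/74 = 0.004602.
CL = 217.3 mL/cmH2O.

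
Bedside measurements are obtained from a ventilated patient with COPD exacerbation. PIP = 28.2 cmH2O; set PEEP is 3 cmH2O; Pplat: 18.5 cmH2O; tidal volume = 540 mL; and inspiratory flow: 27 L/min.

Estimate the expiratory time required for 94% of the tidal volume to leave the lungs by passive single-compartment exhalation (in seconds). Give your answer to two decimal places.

Flow: 27 L/min ÷ 60 = 0.45 L/s.
R = (PIP − Pplat)/V̇ = (28.2 − 18.5) / 0.45 = 9.7/0.45 = 21.556 cmH2O·s/L.
C = Vt/(Pplat − PEEP) = 540.0 / (18.5 − 3) = 540.0/15.5 = 34.839 mL/cmH2O.
τ = R × C = 21.556 × 0.03484 L/cmH2O = 0.751 s.
t = −τ·ln(1 − 0.94) = −0.751·ln(0.06) = 2.113 s.

2.11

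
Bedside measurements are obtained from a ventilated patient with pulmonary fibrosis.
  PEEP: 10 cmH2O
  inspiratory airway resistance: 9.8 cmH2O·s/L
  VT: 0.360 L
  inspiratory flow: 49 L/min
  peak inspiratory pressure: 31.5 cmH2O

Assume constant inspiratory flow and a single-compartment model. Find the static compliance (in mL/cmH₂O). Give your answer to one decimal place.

26.7

Flow: 49 L/min ÷ 60 = 0.8167 L/s.
Equation of motion (constant flow): PIP = Vt/C + R·V̇ + PEEP.
Vt/C = PIP − R·V̇ − PEEP = 31.5 − 9.8×0.8167 − 10 = 31.5 − 8.004 − 10 = 13.496 cmH2O.
C = Vt / 13.496 = 360 / 13.496 = 26.675 mL/cmH2O.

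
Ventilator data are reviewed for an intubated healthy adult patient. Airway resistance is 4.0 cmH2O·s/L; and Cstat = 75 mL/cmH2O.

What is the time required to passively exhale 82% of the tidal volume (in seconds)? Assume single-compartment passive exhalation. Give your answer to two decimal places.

τ = R × C = 4.0 × 75 mL/cmH2O = 4.0 × 0.075 L/cmH2O = 0.3 s.
Exhaled fraction f = 1 − e^(−t/τ) → t = −τ·ln(1 − f) = −0.3·ln(0.18) = 0.5144 s.

0.51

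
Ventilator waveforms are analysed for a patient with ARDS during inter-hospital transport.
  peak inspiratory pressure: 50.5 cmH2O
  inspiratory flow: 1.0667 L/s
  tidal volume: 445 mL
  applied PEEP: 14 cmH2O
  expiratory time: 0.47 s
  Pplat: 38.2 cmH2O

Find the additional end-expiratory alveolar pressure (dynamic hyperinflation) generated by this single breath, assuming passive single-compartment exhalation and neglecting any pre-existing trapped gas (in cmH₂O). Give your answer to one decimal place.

R = (PIP − Pplat)/V̇ = (50.5 − 38.2) / 1.0667 = 12.3/1.0667 = 11.531 cmH2O·s/L.
C = Vt/(Pplat − PEEP) = 445.0 / (38.2 − 14) = 445.0/24.2 = 18.388 mL/cmH2O.
τ = R × C = 11.531 × 0.01839 L/cmH2O = 0.2121 s.
Fraction remaining = e^(−Te/τ) = e^(−0.47/0.2121) = 0.1091; trapped volume = 445.0 × 0.1091 = 48.55 mL.
Additional alveolar pressure from trapping ≈ V_trapped / C = 48.55 / 18.388 = 2.64 cmH2O.

2.6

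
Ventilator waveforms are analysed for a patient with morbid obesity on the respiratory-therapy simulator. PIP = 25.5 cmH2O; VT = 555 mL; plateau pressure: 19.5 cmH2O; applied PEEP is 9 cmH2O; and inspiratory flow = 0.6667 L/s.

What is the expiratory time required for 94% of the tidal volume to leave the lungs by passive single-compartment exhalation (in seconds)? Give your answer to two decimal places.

1.34

R = (PIP − Pplat)/V̇ = (25.5 − 19.5) / 0.6667 = 6.0/0.6667 = 9.0 cmH2O·s/L.
C = Vt/(Pplat − PEEP) = 555.0 / (19.5 − 9) = 555.0/10.5 = 52.857 mL/cmH2O.
τ = R × C = 9.0 × 0.05286 L/cmH2O = 0.4757 s.
t = −τ·ln(1 − 0.94) = −0.4757·ln(0.06) = 1.338 s.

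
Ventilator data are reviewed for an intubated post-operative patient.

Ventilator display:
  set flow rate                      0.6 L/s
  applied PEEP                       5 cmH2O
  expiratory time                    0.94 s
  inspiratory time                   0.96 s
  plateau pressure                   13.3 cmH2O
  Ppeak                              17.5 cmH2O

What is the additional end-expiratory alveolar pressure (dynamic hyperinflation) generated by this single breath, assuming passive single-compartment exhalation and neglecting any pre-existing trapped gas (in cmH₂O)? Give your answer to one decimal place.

Vt = flow × Ti = 0.6 L/s × 0.96 s × 1000 mL/L = 576.0 mL.
R = (PIP − Pplat)/V̇ = (17.5 − 13.3) / 0.6 = 4.2/0.6 = 7.0 cmH2O·s/L.
C = Vt/(Pplat − PEEP) = 576.0 / (13.3 − 5) = 576.0/8.3 = 69.398 mL/cmH2O.
τ = R × C = 7.0 × 0.0694 L/cmH2O = 0.4858 s.
Fraction remaining = e^(−Te/τ) = e^(−0.94/0.4858) = 0.1444; trapped volume = 576.0 × 0.1444 = 83.174 mL.
Additional alveolar pressure from trapping ≈ V_trapped / C = 83.174 / 69.398 = 1.199 cmH2O.

1.2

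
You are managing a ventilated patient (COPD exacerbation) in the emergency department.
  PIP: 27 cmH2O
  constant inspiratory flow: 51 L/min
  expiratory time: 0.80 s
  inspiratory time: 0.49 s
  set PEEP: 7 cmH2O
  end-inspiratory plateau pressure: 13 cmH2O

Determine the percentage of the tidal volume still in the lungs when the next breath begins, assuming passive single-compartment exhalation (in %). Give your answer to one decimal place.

Flow: 51 L/min ÷ 60 = 0.85 L/s.
Vt = flow × Ti = 0.85 L/s × 0.49 s × 1000 mL/L = 416.5 mL.
R = (PIP − Pplat)/V̇ = (27 − 13) / 0.85 = 14.0/0.85 = 16.471 cmH2O·s/L.
C = Vt/(Pplat − PEEP) = 416.5 / (13 − 7) = 416.5/6.0 = 69.417 mL/cmH2O.
τ = R × C = 16.471 × 0.06942 L/cmH2O = 1.143 s.
Fraction remaining at end-expiration = e^(−Te/τ) = e^(−0.80/1.143) = 0.4966 → 49.66%.

49.7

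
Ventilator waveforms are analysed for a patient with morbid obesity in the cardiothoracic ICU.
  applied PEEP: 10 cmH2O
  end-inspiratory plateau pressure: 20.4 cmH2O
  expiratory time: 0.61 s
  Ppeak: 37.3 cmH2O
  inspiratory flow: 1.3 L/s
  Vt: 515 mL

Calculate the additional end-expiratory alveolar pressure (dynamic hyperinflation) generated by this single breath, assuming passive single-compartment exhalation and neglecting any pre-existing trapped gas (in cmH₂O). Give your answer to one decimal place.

R = (PIP − Pplat)/V̇ = (37.3 − 20.4) / 1.3 = 16.9/1.3 = 13.0 cmH2O·s/L.
C = Vt/(Pplat − PEEP) = 515.0 / (20.4 − 10) = 515.0/10.4 = 49.519 mL/cmH2O.
τ = R × C = 13.0 × 0.04952 L/cmH2O = 0.6438 s.
Fraction remaining = e^(−Te/τ) = e^(−0.61/0.6438) = 0.3877; trapped volume = 515.0 × 0.3877 = 199.67 mL.
Additional alveolar pressure from trapping ≈ V_trapped / C = 199.67 / 49.519 = 4.032 cmH2O.

4.0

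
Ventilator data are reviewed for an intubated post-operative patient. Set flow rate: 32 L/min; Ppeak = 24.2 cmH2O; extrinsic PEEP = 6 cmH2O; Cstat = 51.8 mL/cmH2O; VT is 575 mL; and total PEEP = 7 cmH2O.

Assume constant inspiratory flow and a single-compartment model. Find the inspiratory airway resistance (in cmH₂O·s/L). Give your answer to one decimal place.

11.4

Flow: 32 L/min ÷ 60 = 0.5333 L/s.
Total PEEP = 7 cmH2O (set 6 + intrinsic 1); this is the baseline alveolar pressure.
Equation of motion (constant flow): PIP = Vt/C + R·V̇ + PEEP.
R·V̇ = PIP − Vt/C − PEEP = 24.2 − 575/51.8 − 7 = 24.2 − 11.1 − 7 = 6.1 cmH2O.
R = 6.1 / 0.5333 = 11.438 cmH2O·s/L.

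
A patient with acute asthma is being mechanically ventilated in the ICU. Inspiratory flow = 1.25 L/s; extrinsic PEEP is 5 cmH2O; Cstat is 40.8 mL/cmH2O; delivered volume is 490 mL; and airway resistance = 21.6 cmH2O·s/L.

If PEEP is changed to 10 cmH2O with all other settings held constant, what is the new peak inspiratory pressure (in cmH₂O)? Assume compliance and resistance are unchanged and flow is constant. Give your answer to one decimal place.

PIP = Vt/C + R·V̇ + PEEP (constant-flow equation of motion).
Only the baseline term changes: ΔPIP = ΔPEEP = 10 − 5 = 5.0 cmH2O.
Original PIP = 490/40.8 + 21.6×1.25 + 5 = 44.01 cmH2O; new PIP = 44.01 + (5.0) = 49.01 cmH2O.

49.0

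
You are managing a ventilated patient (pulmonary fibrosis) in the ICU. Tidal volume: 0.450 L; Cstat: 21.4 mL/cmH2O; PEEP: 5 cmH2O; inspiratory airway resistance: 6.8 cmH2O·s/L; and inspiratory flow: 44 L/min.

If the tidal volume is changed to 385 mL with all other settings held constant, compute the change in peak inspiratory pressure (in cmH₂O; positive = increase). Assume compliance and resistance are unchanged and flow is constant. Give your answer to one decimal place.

-3.0

PIP = Vt/C + R·V̇ + PEEP (constant-flow equation of motion).
Only the elastic term changes: ΔPIP = ΔVt / C = (385 − 450) / 21.4 = -3.037 cmH2O.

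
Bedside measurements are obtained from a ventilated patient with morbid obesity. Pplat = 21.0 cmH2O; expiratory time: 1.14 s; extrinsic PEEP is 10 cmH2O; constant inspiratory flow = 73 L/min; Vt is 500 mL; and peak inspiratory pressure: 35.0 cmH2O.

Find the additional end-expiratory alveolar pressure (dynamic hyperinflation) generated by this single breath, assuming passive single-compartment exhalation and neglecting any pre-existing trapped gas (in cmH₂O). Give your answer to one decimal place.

1.2

Flow: 73 L/min ÷ 60 = 1.2167 L/s.
R = (PIP − Pplat)/V̇ = (35.0 − 21.0) / 1.2167 = 14.0/1.2167 = 11.507 cmH2O·s/L.
C = Vt/(Pplat − PEEP) = 500.0 / (21.0 − 10) = 500.0/11.0 = 45.455 mL/cmH2O.
τ = R × C = 11.507 × 0.04546 L/cmH2O = 0.5231 s.
Fraction remaining = e^(−Te/τ) = e^(−1.14/0.5231) = 0.1131; trapped volume = 500.0 × 0.1131 = 56.55 mL.
Additional alveolar pressure from trapping ≈ V_trapped / C = 56.55 / 45.455 = 1.244 cmH2O.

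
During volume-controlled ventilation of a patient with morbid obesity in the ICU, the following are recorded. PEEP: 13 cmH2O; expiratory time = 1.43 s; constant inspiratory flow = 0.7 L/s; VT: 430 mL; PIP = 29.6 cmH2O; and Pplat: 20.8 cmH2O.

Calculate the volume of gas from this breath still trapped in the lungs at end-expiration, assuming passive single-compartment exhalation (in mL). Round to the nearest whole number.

55

R = (PIP − Pplat)/V̇ = (29.6 − 20.8) / 0.7 = 8.8/0.7 = 12.571 cmH2O·s/L.
C = Vt/(Pplat − PEEP) = 430.0 / (20.8 − 13) = 430.0/7.8 = 55.128 mL/cmH2O.
τ = R × C = 12.571 × 0.05513 L/cmH2O = 0.693 s.
Fraction remaining = e^(−Te/τ) = e^(−1.43/0.693) = 0.127.
Trapped volume = 430.0 × 0.127 = 54.61 mL.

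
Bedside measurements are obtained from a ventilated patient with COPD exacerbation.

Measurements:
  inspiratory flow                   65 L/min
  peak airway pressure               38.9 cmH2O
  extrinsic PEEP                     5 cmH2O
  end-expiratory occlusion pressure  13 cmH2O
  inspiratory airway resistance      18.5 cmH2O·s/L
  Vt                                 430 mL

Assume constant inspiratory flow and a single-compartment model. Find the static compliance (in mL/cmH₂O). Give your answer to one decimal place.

73.4

Flow: 65 L/min ÷ 60 = 1.0833 L/s.
Total PEEP = 13 cmH2O (set 5 + intrinsic 8); this is the baseline alveolar pressure.
Equation of motion (constant flow): PIP = Vt/C + R·V̇ + PEEP.
Vt/C = PIP − R·V̇ − PEEP = 38.9 − 18.5×1.0833 − 13 = 38.9 − 20.041 − 13 = 5.859 cmH2O.
C = Vt / 5.859 = 430 / 5.859 = 73.391 mL/cmH2O.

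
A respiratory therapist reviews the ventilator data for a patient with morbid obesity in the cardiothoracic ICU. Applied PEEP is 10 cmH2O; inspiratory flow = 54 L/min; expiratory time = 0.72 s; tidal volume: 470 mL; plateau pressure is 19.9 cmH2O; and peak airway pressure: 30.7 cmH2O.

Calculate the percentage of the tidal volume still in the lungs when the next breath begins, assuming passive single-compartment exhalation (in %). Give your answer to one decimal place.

Flow: 54 L/min ÷ 60 = 0.9 L/s.
R = (PIP − Pplat)/V̇ = (30.7 − 19.9) / 0.9 = 10.8/0.9 = 12.0 cmH2O·s/L.
C = Vt/(Pplat − PEEP) = 470.0 / (19.9 − 10) = 470.0/9.9 = 47.475 mL/cmH2O.
τ = R × C = 12.0 × 0.04748 L/cmH2O = 0.5698 s.
Fraction remaining at end-expiration = e^(−Te/τ) = e^(−0.72/0.5698) = 0.2826 → 28.26%.

28.3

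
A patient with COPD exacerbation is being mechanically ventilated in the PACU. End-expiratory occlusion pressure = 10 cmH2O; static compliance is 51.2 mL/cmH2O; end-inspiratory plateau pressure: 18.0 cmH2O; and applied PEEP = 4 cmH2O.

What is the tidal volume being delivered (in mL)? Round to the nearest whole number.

410

End-expiratory occlusion gives total PEEP = 10 cmH2O (intrinsic PEEP = 10 − 4 = 6). Use total PEEP for the elastic gradient.
Vt = Cstat × (Pplat − PEEPtotal) = 51.2 × (18.0 − 10) = 51.2 × 8.0 = 409.6 mL.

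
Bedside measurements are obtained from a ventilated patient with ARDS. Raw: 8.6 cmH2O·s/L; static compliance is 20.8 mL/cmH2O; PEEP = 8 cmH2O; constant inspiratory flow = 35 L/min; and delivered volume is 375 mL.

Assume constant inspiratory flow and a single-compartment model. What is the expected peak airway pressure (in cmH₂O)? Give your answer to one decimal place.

Flow: 35 L/min ÷ 60 = 0.5833 L/s.
Equation of motion (constant flow): PIP = Vt/C + R·V̇ + PEEP.
PIP = 375/20.8 + 8.6×0.5833 + 8 = 18.029 + 5.016 + 8 = 31.045 cmH2O.

31.0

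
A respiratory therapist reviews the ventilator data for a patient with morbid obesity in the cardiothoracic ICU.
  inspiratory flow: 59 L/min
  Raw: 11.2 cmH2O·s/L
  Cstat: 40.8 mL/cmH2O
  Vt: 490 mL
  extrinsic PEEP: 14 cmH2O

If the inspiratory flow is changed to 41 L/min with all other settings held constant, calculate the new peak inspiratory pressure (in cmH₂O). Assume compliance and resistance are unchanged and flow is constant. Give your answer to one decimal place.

33.7

Flow: 59 L/min ÷ 60 = 0.9833 L/s.
New flow: 41 L/min ÷ 60 = 0.6833 L/s.
PIP = Vt/C + R·V̇ + PEEP (constant-flow equation of motion).
Only the resistive term changes: ΔPIP = R × ΔV̇ = 11.2 × (0.6833 − 0.9833) = 11.2 × -0.3 = -3.36 cmH2O.
Original PIP = 490/40.8 + 11.2×0.9833 + 14 = 37.023 cmH2O; new PIP = 37.023 + (-3.36) = 33.663 cmH2O.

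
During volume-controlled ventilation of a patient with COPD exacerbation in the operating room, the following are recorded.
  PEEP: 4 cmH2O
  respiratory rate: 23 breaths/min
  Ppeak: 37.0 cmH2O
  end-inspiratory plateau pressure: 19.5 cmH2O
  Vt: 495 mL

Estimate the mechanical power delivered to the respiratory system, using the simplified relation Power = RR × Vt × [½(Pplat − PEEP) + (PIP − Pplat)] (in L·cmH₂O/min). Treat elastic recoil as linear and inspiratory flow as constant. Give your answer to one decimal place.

287.5

Per-breath work = Vt × [½(Pplat−PEEP) + (PIP−Pplat)] = 0.495 × [0.5×15.5 + 17.5] = 0.495 × 25.25 = 12.499 L·cmH2O.
Power = 23 × 12.499 = 287.48 L·cmH2O/min.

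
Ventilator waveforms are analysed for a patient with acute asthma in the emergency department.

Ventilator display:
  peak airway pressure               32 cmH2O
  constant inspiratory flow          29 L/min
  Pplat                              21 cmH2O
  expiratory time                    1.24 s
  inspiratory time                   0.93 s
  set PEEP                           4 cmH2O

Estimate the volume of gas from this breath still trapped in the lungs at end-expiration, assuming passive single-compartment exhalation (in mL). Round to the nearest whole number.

Flow: 29 L/min ÷ 60 = 0.4833 L/s.
Vt = flow × Ti = 0.4833 L/s × 0.93 s × 1000 mL/L = 449.47 mL.
R = (PIP − Pplat)/V̇ = (32 − 21) / 0.4833 = 11.0/0.4833 = 22.76 cmH2O·s/L.
C = Vt/(Pplat − PEEP) = 449.47 / (21 − 4) = 449.47/17.0 = 26.439 mL/cmH2O.
τ = R × C = 22.76 × 0.02644 L/cmH2O = 0.6018 s.
Fraction remaining = e^(−Te/τ) = e^(−1.24/0.6018) = 0.1274.
Trapped volume = 449.47 × 0.1274 = 57.262 mL.

57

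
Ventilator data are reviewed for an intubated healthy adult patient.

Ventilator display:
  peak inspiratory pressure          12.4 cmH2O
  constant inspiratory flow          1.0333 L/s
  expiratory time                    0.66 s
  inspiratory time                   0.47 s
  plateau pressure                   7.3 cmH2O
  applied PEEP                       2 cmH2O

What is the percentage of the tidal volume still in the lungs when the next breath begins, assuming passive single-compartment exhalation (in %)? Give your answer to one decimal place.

Vt = flow × Ti = 1.0333 L/s × 0.47 s × 1000 mL/L = 485.65 mL.
R = (PIP − Pplat)/V̇ = (12.4 − 7.3) / 1.0333 = 5.1/1.0333 = 4.936 cmH2O·s/L.
C = Vt/(Pplat − PEEP) = 485.65 / (7.3 − 2) = 485.65/5.3 = 91.632 mL/cmH2O.
τ = R × C = 4.936 × 0.09163 L/cmH2O = 0.4523 s.
Fraction remaining at end-expiration = e^(−Te/τ) = e^(−0.66/0.4523) = 0.2324 → 23.24%.

23.2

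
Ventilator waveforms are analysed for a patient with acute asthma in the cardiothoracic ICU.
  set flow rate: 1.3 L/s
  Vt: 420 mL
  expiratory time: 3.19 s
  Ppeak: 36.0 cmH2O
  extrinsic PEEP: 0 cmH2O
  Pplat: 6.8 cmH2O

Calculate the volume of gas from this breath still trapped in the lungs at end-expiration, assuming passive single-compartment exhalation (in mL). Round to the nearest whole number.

42

R = (PIP − Pplat)/V̇ = (36.0 − 6.8) / 1.3 = 29.2/1.3 = 22.462 cmH2O·s/L.
C = Vt/(Pplat − PEEP) = 420.0 / (6.8 − 0) = 420.0/6.8 = 61.765 mL/cmH2O.
τ = R × C = 22.462 × 0.06177 L/cmH2O = 1.387 s.
Fraction remaining = e^(−Te/τ) = e^(−3.19/1.387) = 0.1003.
Trapped volume = 420.0 × 0.1003 = 42.126 mL.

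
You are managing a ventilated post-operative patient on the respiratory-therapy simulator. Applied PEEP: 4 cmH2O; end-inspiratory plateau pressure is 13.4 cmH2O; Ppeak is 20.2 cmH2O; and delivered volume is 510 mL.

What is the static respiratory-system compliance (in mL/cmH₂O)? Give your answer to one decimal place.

Cstat = Vt / (Pplat − PEEP) = 510 / (13.4 − 4) = 510 / 9.4 = 54.255 mL/cmH2O.

54.3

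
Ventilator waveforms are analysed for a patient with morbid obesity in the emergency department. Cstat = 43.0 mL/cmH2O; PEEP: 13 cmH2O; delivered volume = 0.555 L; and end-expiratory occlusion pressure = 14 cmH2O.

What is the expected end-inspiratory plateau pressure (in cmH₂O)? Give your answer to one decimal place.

26.9

End-expiratory occlusion gives total PEEP = 14 cmH2O (intrinsic PEEP = 14 − 13 = 1). Use total PEEP for the elastic gradient.
Pplat = PEEPtotal + Vt / Cstat = 14 + 555 / 43.0 = 14 + 12.907 = 26.907 cmH2O.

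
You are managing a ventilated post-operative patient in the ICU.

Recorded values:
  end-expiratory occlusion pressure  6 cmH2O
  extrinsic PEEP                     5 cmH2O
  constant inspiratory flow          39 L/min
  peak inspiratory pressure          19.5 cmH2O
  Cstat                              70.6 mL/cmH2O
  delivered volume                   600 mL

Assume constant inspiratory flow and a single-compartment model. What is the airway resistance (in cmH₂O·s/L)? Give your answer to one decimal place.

7.7

Flow: 39 L/min ÷ 60 = 0.65 L/s.
Total PEEP = 6 cmH2O (set 5 + intrinsic 1); this is the baseline alveolar pressure.
Equation of motion (constant flow): PIP = Vt/C + R·V̇ + PEEP.
R·V̇ = PIP − Vt/C − PEEP = 19.5 − 600/70.6 − 6 = 19.5 − 8.499 − 6 = 5.001 cmH2O.
R = 5.001 / 0.65 = 7.694 cmH2O·s/L.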